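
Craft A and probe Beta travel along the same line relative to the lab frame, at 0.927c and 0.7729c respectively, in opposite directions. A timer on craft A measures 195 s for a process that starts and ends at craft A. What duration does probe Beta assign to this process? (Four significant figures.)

1406 s

Speed of craft A in probe Beta's frame: u = (v_A + v_B)/(1 + v_A v_B/c²) = (0.927 + 0.7729)/(1 + 0.927×0.7729) = 1.6999/1.7164783 = 0.99034; |u| = 0.99034c.
γ for this relative speed: γ = 1/√(1 − 0.980773) = 7.2118.
The clock on craft A records proper time, so probe Beta measures Δt = γΔτ = 7.2118 × 195 = 1406 s.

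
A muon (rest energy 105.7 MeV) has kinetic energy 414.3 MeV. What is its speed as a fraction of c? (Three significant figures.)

0.979c

γ = 1 + K/(mc²) = 1 + 414.3/105.7 = 4.9196.
β = √(1 − 1/γ²) = √(1 − 0.0413181) = √0.9586819 = 0.979.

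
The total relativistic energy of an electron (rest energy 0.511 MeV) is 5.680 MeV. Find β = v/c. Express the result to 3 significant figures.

0.996

Total energy E = γmc² gives γ = 5.680/0.511 = 11.115.
Hence β = √(1 − 1/γ²) = √(1 − 0.00809433) = √0.99190567 = 0.996.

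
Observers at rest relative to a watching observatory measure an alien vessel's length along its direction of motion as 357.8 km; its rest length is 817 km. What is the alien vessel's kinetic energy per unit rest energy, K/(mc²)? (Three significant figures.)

γ = L₀/L = 817/357.8 = 2.2834.
K/(mc²) = γ − 1 = 2.2834 − 1 = 1.28.

1.28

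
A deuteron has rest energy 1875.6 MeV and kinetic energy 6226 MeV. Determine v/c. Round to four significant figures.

γ = 1 + K/(mc²) = 1 + 6226/1875.6 = 4.3195.
β = √(1 − 1/γ²) = √(1 − 0.0535961) = √0.9464039 = 0.9728.

0.9728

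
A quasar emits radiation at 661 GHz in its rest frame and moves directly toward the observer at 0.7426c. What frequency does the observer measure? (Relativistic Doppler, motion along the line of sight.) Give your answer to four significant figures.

1720 GHz

Relativistic Doppler (source moving toward): f_obs = f_src · √((1+β)/(1−β)).
With β = 0.7426: factor = √(1.7426/0.2574) = 2.6019.
f_obs = 661 × 2.6019 = 1720 GHz.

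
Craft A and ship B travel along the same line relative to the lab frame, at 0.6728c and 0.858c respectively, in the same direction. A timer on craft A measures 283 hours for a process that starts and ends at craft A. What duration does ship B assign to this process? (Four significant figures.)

314.8 hours

Transform craft A's velocity into ship B's frame: (0.6728 − 0.858)/(1 − 0.6728·0.858) = −0.1852/0.4227376, so the relative speed is 0.4381c.
γ for this relative speed: γ = 1/√(1 − 0.191932) = 1.1124.
Craft A's interval is proper; time dilation gives Δt_B = γΔτ = 1.1124 × 283 hours = 314.8 hours.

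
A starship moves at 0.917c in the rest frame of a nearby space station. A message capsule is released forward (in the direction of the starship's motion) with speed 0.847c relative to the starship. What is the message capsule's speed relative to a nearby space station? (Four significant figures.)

0.9929c

Relativistic velocity addition: u = (u' + v)/(1 + u'v/c²), with u' = 0.847c and v = 0.917c.
Numerator: 0.847 + 0.917 = 1.764. Denominator: 1 + (0.847)(0.917) = 1.776699.
u = 1.764/1.776699 = 0.99285, so the speed is 0.9929c.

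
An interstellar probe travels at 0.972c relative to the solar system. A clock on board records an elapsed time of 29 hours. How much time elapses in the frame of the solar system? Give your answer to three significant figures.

Lorentz factor: γ = (1 − 0.944784)^(−1/2) = 4.2557.
Time dilation: Δt = γ·Δτ = 4.2557 × 29 = 123 hours.

123 hours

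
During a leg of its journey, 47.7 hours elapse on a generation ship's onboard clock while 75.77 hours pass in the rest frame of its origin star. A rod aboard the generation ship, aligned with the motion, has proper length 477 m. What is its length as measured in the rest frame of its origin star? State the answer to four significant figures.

γ = Δt/Δτ = 75.77/47.7 = 1.58847.
L = L₀/γ = 477/1.58847 = 300.3 m.

300.3 m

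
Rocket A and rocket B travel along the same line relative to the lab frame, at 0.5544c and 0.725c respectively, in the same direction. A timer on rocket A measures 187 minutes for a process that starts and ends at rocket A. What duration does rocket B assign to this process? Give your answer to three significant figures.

Transform rocket A's velocity into rocket B's frame: (0.5544 − 0.725)/(1 − 0.5544·0.725) = −0.1706/0.59806, so the relative speed is 0.28526c.
At |u| = 0.28526c, γ = (1 − 0.0813733)^(−1/2) = 1.0434.
The clock on rocket A records proper time, so rocket B measures Δt = γΔτ = 1.0434 × 187 = 195 minutes.

195 minutes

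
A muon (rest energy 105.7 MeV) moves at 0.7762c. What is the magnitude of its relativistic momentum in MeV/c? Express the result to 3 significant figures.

130 MeV/c

With β = 0.7762, γ = 1/√(1 − 0.7762²) = 1/√0.39751356 = 1.5861.
Momentum: p = γβ·mc = 1.5861 × 0.7762 × 105.7 MeV/c = 130 MeV/c.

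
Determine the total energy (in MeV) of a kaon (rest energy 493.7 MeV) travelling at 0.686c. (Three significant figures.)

679 MeV

With β = 0.686, γ = 1/√(1 − 0.686²) = 1/√0.529404 = 1.3744.
Total energy: E = γmc² = 1.3744 × 493.7 MeV = 679 MeV.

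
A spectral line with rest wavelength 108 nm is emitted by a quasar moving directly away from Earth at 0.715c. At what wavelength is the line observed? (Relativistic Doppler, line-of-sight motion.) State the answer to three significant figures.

Relativistic Doppler for wavelength: λ_obs = λ_src · √((1+β)/(1−β)).
With β = 0.715: factor = √(1.715/0.285) = 2.4531.
λ_obs = 108 × 2.4531 = 265 nm.

265 nm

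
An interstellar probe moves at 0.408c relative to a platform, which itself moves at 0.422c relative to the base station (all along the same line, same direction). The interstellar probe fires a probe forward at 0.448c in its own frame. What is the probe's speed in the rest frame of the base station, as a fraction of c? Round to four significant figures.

0.8777c

First combine the probe and interstellar probe (S''→S'): u₁ = (0.448 + 0.408)/(1 + 0.448×0.408) = 0.856/1.182784 = 0.72372.
Then combine with the platform (S'→S): u = (0.72372 + 0.422)/(1 + 0.72372×0.422) = 1.14572/1.30540984 = 0.87767.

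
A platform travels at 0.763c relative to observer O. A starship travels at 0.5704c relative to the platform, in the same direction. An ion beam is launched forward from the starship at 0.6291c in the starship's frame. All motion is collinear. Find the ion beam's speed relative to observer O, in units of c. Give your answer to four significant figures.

First combine the ion beam and starship (S''→S'): u₁ = (0.6291 + 0.5704)/(1 + 0.6291×0.5704) = 1.1995/1.35883864 = 0.88274.
Then combine with the platform (S'→S): u = (0.88274 + 0.763)/(1 + 0.88274×0.763) = 1.64574/1.67353062 = 0.98339.

0.9834c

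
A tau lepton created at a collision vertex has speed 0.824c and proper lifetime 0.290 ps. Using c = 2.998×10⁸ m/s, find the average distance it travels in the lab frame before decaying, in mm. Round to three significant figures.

0.126 mm

Lorentz factor: γ = (1 − 0.678976)^(−1/2) = 1.7649.
Lab-frame lifetime: Δt = γτ = 1.7649 × 0.290 ps = 0.51182 ps.
Distance: d = vΔt = 0.824 × 2.998×10⁸ m/s × 5.1182×10^-13 s = 1.26×10^-4 m = 0.126 mm.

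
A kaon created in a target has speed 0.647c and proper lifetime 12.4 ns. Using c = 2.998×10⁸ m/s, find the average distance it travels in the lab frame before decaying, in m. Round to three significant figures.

3.15 m

β² = 0.418609, so γ = 1/√0.581391 = 1.3115.
Lab-frame lifetime: Δt = γτ = 1.3115 × 12.4 ns = 16.263 ns.
Distance: d = vΔt = 0.647 × 2.998×10⁸ m/s × 1.6263×10^-8 s = 3.15 m.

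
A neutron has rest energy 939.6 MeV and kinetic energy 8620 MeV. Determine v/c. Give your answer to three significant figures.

0.995

γ = 1 + K/(mc²) = 1 + 8620/939.6 = 10.174.
β = √(1 − 1/γ²) = √(1 − 0.00966088) = √0.99033912 = 0.995.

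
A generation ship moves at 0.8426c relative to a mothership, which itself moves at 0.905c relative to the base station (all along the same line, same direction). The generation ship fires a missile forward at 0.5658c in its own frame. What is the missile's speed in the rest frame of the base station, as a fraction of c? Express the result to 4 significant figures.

0.9976c

Compose velocities in two stages. Stage 1 (into S'): u₁ = (0.5658+0.8426)/(1+0.5658×0.8426) = 0.95372.
Stage 2 (into S): u = (0.95372+0.905)/(1+0.95372×0.905) = 0.99764, so the speed is 0.9976c.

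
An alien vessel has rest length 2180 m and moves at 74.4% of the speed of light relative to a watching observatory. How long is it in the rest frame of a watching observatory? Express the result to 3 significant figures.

β² = 0.553536, so γ = 1/√0.446464 = 1.4966.
Length contraction: L = L₀/γ = 2180/1.4966 = 1460 m.

1460 m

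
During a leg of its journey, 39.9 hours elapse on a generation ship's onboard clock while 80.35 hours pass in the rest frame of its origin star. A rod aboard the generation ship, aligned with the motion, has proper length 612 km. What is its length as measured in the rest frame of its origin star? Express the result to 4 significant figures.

303.9 km

γ = Δt/Δτ = 80.35/39.9 = 2.01378.
L = L₀/γ = 612/2.01378 = 303.9 km.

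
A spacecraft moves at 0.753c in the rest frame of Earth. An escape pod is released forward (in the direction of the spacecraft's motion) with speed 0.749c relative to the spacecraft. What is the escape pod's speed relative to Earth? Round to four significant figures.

0.9604c

Relativistic velocity addition: u = (u' + v)/(1 + u'v/c²), with u' = 0.749c and v = 0.753c.
Numerator: 0.749 + 0.753 = 1.502. Denominator: 1 + (0.749)(0.753) = 1.563997.
u = 1.502/1.563997 = 0.96036, so the speed is 0.9604c.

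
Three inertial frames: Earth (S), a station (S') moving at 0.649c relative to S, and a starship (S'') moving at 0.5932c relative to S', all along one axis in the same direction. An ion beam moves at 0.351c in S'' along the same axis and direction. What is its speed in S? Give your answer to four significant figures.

Apply u = (u'+v)/(1+u'v) twice. Ion beam in the station frame: (0.351+0.5932)/(1+0.351·0.5932) = 0.9442/1.2082132 = 0.78148c.
That velocity, transformed to the rest frame of Earth: (0.78148+0.649)/(1+0.78148·0.649) = 1.43048/1.50718052 = 0.94911c.

0.9491c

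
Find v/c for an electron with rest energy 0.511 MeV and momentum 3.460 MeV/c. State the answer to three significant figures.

pc/(mc²) = 3.460/0.511 = 6.771 = βγ = β/√(1−β²).
So β² = x²/(1 + x²) with x = 6.771: x² = 45.8464, β² = 45.8464/46.8464 = 0.978654, β = 0.989.

0.989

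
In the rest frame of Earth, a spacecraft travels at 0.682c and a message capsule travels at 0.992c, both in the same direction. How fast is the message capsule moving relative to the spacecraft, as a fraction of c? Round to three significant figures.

Transform to the spacecraft's frame: u' = (u − v)/(1 − uv/c²).
u' = (0.992 − 0.682)/(1 − 0.992×0.682) = 0.31/0.323456 = 0.9584.
Speed in the spacecraft's frame: 0.958c (in the same direction).

0.958c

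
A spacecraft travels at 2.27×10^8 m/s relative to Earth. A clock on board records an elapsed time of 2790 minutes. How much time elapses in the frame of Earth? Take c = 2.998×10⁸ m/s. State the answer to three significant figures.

4270 minutes

β = v/c = (2.27×10^8 m/s)/(2.998×10⁸ m/s) = 0.757171.
Lorentz factor: γ = (1 − 0.5733079)^(−1/2) = 1.5309.
The onboard clock measures proper time, so the interval in the rest frame of Earth is dilated: Δt = γ·Δτ = 1.5309 × 2790 minutes = 4270 minutes.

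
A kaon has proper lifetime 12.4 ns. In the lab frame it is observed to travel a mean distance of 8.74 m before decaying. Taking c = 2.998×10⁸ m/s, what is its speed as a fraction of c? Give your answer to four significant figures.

0.9202c

Let x = d/(cτ) = 8.740 m / (2.998×10⁸ m/s × 1.240×10^-8 s) = 2.351. Since d = βγcτ, x = βγ = β/√(1−β²).
Solving: β² = x²/(1+x²) = 5.5272/6.5272 = 0.846795, so β = 0.9202.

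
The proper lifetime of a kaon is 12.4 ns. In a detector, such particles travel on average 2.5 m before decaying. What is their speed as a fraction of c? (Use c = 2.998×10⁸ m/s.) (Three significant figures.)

0.558c

Let x = d/(cτ) = 2.500 m / (2.998×10⁸ m/s × 1.240×10^-8 s) = 0.67249. Since d = βγcτ, x = βγ = β/√(1−β²).
Solving: β² = x²/(1+x²) = 0.452243/1.452243 = 0.31141, so β = 0.558.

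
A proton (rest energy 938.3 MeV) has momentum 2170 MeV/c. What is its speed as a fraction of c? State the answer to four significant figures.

0.9179c

pc/(mc²) = 2170/938.3 = 2.3127 = βγ = β/√(1−β²).
So β² = x²/(1 + x²) with x = 2.3127: x² = 5.34858, β² = 5.34858/6.34858 = 0.842484, β = 0.9179.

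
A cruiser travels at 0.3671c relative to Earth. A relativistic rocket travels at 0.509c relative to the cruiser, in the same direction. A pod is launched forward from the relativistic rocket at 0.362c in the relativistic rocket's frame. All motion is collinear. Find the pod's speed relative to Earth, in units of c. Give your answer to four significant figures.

Compose velocities in two stages. Stage 1 (into S'): u₁ = (0.362+0.509)/(1+0.362×0.509) = 0.73548.
Stage 2 (into S): u = (0.73548+0.3671)/(1+0.73548×0.3671) = 0.86818, so the speed is 0.8682c.

0.8682c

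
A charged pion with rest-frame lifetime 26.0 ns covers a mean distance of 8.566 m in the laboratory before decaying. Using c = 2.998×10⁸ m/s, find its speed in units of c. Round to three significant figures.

d = βγcτ ⇒ βγ = d/(cτ) = 8.566 m / (7.7948 m) = 1.0989.
β = (βγ)/√(1+(βγ)²) = 1.0989/√2.20758 = 0.740.

0.740c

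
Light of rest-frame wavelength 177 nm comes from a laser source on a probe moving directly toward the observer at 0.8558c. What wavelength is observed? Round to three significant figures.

Relativistic Doppler for wavelength: λ_obs = λ_src · √((1−β)/(1+β)).
With β = 0.8558: factor = √(0.1442/1.8558) = 0.27875.
λ_obs = 177 × 0.27875 = 49.3 nm.

49.3 nm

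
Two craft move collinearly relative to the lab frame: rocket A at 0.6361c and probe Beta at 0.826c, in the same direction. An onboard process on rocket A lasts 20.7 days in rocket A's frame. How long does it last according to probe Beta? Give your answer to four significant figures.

22.59 days

Transform rocket A's velocity into probe Beta's frame: (0.6361 − 0.826)/(1 − 0.6361·0.826) = −0.1899/0.4745814, so the relative speed is 0.40014c.
At |u| = 0.40014c, γ = (1 − 0.160112)^(−1/2) = 1.0912.
The clock on rocket A records proper time, so probe Beta measures Δt = γΔτ = 1.0912 × 20.7 = 22.59 days.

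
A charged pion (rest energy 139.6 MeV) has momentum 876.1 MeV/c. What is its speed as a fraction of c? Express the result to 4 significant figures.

0.9875c

βγ = pc/(mc²) = 876.1/139.6 = 6.2758.
Since γ² = 1 + (βγ)² = 40.3857, γ = √40.3857 = 6.35497, and β = (βγ)/γ = 6.2758/6.35497 = 0.9875.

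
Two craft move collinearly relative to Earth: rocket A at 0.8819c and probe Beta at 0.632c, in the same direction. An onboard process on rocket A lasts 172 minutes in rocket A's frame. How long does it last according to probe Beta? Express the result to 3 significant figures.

The velocity of rocket A relative to probe Beta is (0.8819 − 0.632)c / (1 − 0.8819×0.632) = 0.56457c; relative speed 0.56457c.
γ for this relative speed: γ = 1/√(1 − 0.318739) = 1.2116.
The clock on rocket A records proper time, so probe Beta measures Δt = γΔτ = 1.2116 × 172 = 208 minutes.

208 minutes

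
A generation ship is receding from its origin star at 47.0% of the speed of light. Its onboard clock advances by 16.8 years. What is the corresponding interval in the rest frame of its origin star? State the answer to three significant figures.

Lorentz factor: γ = (1 − 0.2209)^(−1/2) = 1.1329.
The onboard clock measures proper time, so the interval in the rest frame of its origin star is dilated: Δt = γ·Δτ = 1.1329 × 16.8 years = 19.0 years.

19.0 years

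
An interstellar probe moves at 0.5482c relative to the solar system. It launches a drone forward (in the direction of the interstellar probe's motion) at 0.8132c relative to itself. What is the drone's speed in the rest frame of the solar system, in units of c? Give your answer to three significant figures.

0.942c

In units of c, u = (u' + v)/(1 + u'v) with u' = 0.8132 and v = 0.5482.
Numerator: 0.8132 + 0.5482 = 1.3614. Denominator: 1 + (0.8132)(0.5482) = 1.44579624.
u = 1.3614/1.44579624 = 0.94163, so the speed is 0.942c.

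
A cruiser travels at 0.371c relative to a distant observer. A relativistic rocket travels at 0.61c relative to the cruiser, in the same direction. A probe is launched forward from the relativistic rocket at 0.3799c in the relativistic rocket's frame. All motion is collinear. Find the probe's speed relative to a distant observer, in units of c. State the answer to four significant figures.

First combine the probe and relativistic rocket (S''→S'): u₁ = (0.3799 + 0.61)/(1 + 0.3799×0.61) = 0.9899/1.231739 = 0.80366.
Then combine with the cruiser (S'→S): u = (0.80366 + 0.371)/(1 + 0.80366×0.371) = 1.17466/1.29815786 = 0.90487.

0.9049c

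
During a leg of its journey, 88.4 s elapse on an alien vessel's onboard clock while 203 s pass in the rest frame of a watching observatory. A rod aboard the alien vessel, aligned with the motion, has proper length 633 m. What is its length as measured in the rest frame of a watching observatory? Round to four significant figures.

275.7 m

From Δt = γΔτ: γ = 203/88.4 = 2.29638.
L = L₀/γ = 633/2.29638 = 275.7 m.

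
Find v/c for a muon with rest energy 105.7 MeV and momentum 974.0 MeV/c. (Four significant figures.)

pc/(mc²) = 974.0/105.7 = 9.2148 = βγ = β/√(1−β²).
So β² = x²/(1 + x²) with x = 9.2148: x² = 84.9125, β² = 84.9125/85.9125 = 0.98836, β = 0.9942.

0.9942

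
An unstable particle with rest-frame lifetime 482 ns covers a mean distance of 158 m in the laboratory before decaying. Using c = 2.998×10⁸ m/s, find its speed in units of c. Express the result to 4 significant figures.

d = βγcτ ⇒ βγ = d/(cτ) = 158.0 m / (144.5036 m) = 1.0934.
β = (βγ)/√(1+(βγ)²) = 1.0934/√2.19552 = 0.7379.

0.7379c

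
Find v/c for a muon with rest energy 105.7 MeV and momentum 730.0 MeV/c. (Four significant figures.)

βγ = pc/(mc²) = 730.0/105.7 = 6.9063.
Since γ² = 1 + (βγ)² = 48.697, γ = √48.697 = 6.97832, and β = (βγ)/γ = 6.9063/6.97832 = 0.9897.

0.9897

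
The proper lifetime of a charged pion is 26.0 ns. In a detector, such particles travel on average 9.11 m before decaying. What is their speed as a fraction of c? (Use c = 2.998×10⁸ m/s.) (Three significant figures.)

d = βγcτ ⇒ βγ = d/(cτ) = 9.110 m / (7.7948 m) = 1.1687.
β = (βγ)/√(1+(βγ)²) = 1.1687/√2.36586 = 0.760.

0.760c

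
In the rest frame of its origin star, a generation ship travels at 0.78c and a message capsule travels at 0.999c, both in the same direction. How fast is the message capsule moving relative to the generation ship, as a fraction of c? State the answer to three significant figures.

0.992c

Transform to the generation ship's frame: u' = (u − v)/(1 − uv/c²).
u' = (0.999 − 0.78)/(1 − 0.999×0.78) = 0.219/0.22078 = 0.99194.
Speed in the generation ship's frame: 0.992c (in the same direction).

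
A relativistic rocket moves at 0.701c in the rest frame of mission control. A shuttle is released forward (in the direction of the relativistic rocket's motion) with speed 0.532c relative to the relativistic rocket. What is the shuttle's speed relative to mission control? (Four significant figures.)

Relativistic velocity addition: u = (u' + v)/(1 + u'v/c²), with u' = 0.532c and v = 0.701c.
Numerator: 0.532 + 0.701 = 1.233. Denominator: 1 + (0.532)(0.701) = 1.372932.
u = 1.233/1.372932 = 0.89808, so the speed is 0.8981c.

0.8981c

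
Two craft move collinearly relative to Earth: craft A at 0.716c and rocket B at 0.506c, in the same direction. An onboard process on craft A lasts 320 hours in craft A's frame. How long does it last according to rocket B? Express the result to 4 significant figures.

338.9 hours

Speed of craft A in rocket B's frame: u = (v_A − v_B)/(1 − v_A v_B/c²) = (0.716 − 0.506)/(1 − 0.716×0.506) = 0.21/0.637704 = 0.32931; |u| = 0.32931c.
At |u| = 0.32931c, γ = (1 − 0.108445)^(−1/2) = 1.0591.
Craft A's interval is proper; time dilation gives Δt_B = γΔτ = 1.0591 × 320 hours = 338.9 hours.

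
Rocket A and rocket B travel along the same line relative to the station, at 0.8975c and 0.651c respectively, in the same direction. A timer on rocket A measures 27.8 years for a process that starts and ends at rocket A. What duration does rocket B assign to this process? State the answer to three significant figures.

Transform rocket A's velocity into rocket B's frame: (0.8975 − 0.651)/(1 − 0.8975·0.651) = 0.2465/0.4157275, so the relative speed is 0.59294c.
At |u| = 0.59294c, γ = (1 − 0.351578)^(−1/2) = 1.2419.
Rocket A's interval is proper; time dilation gives Δt_B = γΔτ = 1.2419 × 27.8 years = 34.5 years.

34.5 years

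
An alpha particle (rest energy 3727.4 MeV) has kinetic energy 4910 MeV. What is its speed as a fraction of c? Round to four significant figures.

γ = 1 + K/(mc²) = 1 + 4910/3727.4 = 2.3173.
β = √(1 − 1/γ²) = √(1 − 0.186224) = √0.813776 = 0.9021.

0.9021c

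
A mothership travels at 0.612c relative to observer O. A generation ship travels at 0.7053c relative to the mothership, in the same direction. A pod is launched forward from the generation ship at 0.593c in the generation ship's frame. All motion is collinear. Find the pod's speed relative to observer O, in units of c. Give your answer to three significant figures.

0.979c

Compose velocities in two stages. Stage 1 (into S'): u₁ = (0.593+0.7053)/(1+0.593×0.7053) = 0.91543.
Stage 2 (into S): u = (0.91543+0.612)/(1+0.91543×0.612) = 0.97897, so the speed is 0.979c.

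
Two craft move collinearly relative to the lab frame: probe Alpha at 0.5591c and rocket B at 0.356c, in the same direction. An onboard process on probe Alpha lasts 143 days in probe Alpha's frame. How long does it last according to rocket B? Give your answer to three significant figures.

Transform probe Alpha's velocity into rocket B's frame: (0.5591 − 0.356)/(1 − 0.5591·0.356) = 0.2031/0.8009604, so the relative speed is 0.25357c.
γ for this relative speed: γ = 1/√(1 − 0.0642977) = 1.0338.
Probe Alpha's interval is proper; time dilation gives Δt_B = γΔτ = 1.0338 × 143 days = 148 days.

148 days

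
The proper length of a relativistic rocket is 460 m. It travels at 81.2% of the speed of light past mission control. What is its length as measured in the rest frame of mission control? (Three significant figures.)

268 m

Lorentz factor: γ = (1 − 0.659344)^(−1/2) = 1.7133.
Length contraction: L = L₀/γ = 460/1.7133 = 268 m.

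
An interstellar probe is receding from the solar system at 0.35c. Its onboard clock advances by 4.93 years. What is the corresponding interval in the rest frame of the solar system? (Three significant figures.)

γ = 1/√(1 − β²) = 1/√(1 − 0.1225) = 1/√0.8775 = 1/0.93675 = 1.0675.
Time dilation: Δt = γ·Δτ = 1.0675 × 4.93 = 5.26 years.

5.26 years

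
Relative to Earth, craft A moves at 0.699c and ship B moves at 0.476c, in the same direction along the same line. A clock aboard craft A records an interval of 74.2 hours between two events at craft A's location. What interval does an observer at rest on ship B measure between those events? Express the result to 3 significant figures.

Transform craft A's velocity into ship B's frame: (0.699 − 0.476)/(1 − 0.699·0.476) = 0.223/0.667276, so the relative speed is 0.33419c.
At |u| = 0.33419c, γ = (1 − 0.111683)^(−1/2) = 1.061.
Craft A's interval is proper; time dilation gives Δt_B = γΔτ = 1.061 × 74.2 hours = 78.7 hours.

78.7 hours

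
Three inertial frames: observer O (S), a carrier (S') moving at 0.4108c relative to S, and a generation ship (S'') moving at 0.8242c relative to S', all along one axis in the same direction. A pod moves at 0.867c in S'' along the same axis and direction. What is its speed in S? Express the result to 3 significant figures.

0.994c

Apply u = (u'+v)/(1+u'v) twice. Pod in the carrier frame: (0.867+0.8242)/(1+0.867·0.8242) = 1.6912/1.7145814 = 0.98636c.
That velocity, transformed to the rest frame of observer O: (0.98636+0.4108)/(1+0.98636·0.4108) = 1.39716/1.405196688 = 0.99428c.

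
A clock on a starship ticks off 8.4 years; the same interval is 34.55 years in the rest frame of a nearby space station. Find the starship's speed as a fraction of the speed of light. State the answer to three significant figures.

0.970c

γ = Δt/Δτ = 34.55/8.4 = 4.1131.
β = √(1 − 1/γ²) = √(1 − 0.0591101) = √0.9408899 = 0.970.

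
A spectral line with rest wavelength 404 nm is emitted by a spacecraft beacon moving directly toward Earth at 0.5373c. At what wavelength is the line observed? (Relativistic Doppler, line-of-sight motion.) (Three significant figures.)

222 nm

Relativistic Doppler for wavelength: λ_obs = λ_src · √((1−β)/(1+β)).
With β = 0.5373: factor = √(0.4627/1.5373) = 0.54862.
λ_obs = 404 × 0.54862 = 222 nm.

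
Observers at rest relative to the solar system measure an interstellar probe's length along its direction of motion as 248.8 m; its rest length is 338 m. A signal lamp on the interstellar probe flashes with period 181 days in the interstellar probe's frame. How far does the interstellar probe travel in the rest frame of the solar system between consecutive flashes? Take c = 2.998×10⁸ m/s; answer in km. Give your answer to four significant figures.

4.311×10^12 km

From L = L₀/γ: γ = 338/248.8 = 1.35852.
β = √(1 − 1/γ²) = 0.67688. Lab-frame period = γτ = 1.35852×181 days = 245.89 days. Distance = βc × γτ = 0.67688 × 2.998×10⁸ m/s × 21244896 s = 4.3112×10^15 m = 4.311×10^12 km.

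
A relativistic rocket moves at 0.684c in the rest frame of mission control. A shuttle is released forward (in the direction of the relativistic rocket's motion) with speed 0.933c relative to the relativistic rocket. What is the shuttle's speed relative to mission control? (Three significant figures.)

0.987c

In units of c, u = (u' + v)/(1 + u'v) with u' = 0.933 and v = 0.684.
Numerator: 0.933 + 0.684 = 1.617. Denominator: 1 + (0.933)(0.684) = 1.638172.
u = 1.617/1.638172 = 0.98708, so the speed is 0.987c.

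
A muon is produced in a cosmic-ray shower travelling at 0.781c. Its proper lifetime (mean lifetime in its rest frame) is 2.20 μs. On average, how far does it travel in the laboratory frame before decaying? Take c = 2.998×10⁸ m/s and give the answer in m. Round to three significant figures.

825 m

Lorentz factor: γ = (1 − 0.609961)^(−1/2) = 1.6012.
Lab-frame lifetime: Δt = γτ = 1.6012 × 2.20 μs = 3.5226 μs.
Distance: d = vΔt = 0.781 × 2.998×10⁸ m/s × 3.5226×10^-6 s = 825 m.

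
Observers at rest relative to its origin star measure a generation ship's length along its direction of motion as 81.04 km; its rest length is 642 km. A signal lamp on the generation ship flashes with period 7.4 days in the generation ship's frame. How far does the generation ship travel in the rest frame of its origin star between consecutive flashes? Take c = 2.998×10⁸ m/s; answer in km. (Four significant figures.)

γ = L₀/L = 642/81.04 = 7.92201.
β = √(1 − 1/γ²) = 0.992. Lab-frame period = γτ = 7.92201×7.4 days = 58.623 days. Distance = βc × γτ = 0.992 × 2.998×10⁸ m/s × 5065027.2 s = 1.5063×10^15 m = 1.506×10^12 km.

1.506×10^12 km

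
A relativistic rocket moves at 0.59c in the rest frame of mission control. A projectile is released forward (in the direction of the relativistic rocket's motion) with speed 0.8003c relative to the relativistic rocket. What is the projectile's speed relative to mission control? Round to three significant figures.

0.944c

In units of c, u = (u' + v)/(1 + u'v) with u' = 0.8003 and v = 0.59.
Numerator: 0.8003 + 0.59 = 1.3903. Denominator: 1 + (0.8003)(0.59) = 1.472177.
u = 1.3903/1.472177 = 0.94438, so the speed is 0.944c.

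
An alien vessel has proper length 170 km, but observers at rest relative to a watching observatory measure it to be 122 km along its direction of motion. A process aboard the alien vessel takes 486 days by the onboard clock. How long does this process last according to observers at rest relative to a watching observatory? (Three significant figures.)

677 days

Length contraction gives γ = L₀/L = 170/122 = 1.39344.
Δt = γΔτ = 1.39344 × 486 = 677 days.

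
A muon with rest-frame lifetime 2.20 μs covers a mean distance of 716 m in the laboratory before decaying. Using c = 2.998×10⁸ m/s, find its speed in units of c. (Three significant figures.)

Let x = d/(cτ) = 716.0 m / (2.998×10⁸ m/s × 2.200×10^-6 s) = 1.0856. Since d = βγcτ, x = βγ = β/√(1−β²).
Solving: β² = x²/(1+x²) = 1.17853/2.17853 = 0.540975, so β = 0.736.

0.736c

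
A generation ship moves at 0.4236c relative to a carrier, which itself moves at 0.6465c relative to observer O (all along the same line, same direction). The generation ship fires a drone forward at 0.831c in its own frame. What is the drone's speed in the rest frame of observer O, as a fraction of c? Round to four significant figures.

Compose velocities in two stages. Stage 1 (into S'): u₁ = (0.831+0.4236)/(1+0.831×0.4236) = 0.92795.
Stage 2 (into S): u = (0.92795+0.6465)/(1+0.92795×0.6465) = 0.98408, so the speed is 0.9841c.

0.9841c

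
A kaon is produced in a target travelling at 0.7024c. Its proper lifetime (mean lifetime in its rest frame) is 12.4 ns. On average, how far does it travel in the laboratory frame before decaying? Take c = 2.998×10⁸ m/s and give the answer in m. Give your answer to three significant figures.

3.67 m

β² = 0.49336576, so γ = 1/√0.50663424 = 1.4049.
Lab-frame lifetime: Δt = γτ = 1.4049 × 12.4 ns = 17.421 ns.
Distance: d = vΔt = 0.7024 × 2.998×10⁸ m/s × 1.7421×10^-8 s = 3.67 m.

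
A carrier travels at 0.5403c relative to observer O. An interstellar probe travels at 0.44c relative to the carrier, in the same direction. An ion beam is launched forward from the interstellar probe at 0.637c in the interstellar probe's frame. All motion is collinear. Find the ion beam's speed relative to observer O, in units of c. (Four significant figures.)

0.9498c

First combine the ion beam and interstellar probe (S''→S'): u₁ = (0.637 + 0.44)/(1 + 0.637×0.44) = 1.077/1.28028 = 0.84122.
Then combine with the carrier (S'→S): u = (0.84122 + 0.5403)/(1 + 0.84122×0.5403) = 1.38152/1.454511166 = 0.94982.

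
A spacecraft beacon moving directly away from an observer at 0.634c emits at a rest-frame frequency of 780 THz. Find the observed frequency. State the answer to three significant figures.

Relativistic Doppler (source moving away): f_obs = f_src · √((1−β)/(1+β)).
With β = 0.634: factor = √(0.366/1.634) = 0.47328.
f_obs = 780 × 0.47328 = 369 THz.

369 THz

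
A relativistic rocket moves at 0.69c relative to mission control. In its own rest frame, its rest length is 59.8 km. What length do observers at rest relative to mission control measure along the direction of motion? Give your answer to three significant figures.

43.3 km

γ = 1/√(1 − β²) = 1/√(1 − 0.4761) = 1/√0.5239 = 1/0.723809 = 1.3816.
Length contraction: L = L₀/γ = 59.8/1.3816 = 43.3 km.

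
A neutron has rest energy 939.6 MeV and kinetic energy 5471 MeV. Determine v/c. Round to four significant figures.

0.9892

K = (γ−1)mc², so γ = 1 + 5471/939.6 = 6.8227.
Then v/c = √(1 − γ⁻²) = √(1 − 0.0214826) = √0.9785174 = 0.9892.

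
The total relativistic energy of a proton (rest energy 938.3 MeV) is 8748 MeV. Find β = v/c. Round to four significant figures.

0.9942

Total energy E = γmc² gives γ = 8748/938.3 = 9.3232.
Hence β = √(1 − 1/γ²) = √(1 − 0.0115046) = √0.9884954 = 0.9942.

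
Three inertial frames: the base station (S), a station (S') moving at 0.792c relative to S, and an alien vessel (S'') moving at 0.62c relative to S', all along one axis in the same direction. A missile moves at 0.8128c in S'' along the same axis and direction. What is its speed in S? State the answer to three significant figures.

Apply u = (u'+v)/(1+u'v) twice. Missile in the station frame: (0.8128+0.62)/(1+0.8128·0.62) = 1.4328/1.503936 = 0.9527c.
That velocity, transformed to the rest frame of the base station: (0.9527+0.792)/(1+0.9527·0.792) = 1.7447/1.7545384 = 0.99439c.

0.994c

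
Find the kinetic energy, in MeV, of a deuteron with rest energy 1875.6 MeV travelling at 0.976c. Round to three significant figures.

6740 MeV

Lorentz factor: γ = (1 − 0.952576)^(−1/2) = 4.592.
Kinetic energy: K = (γ − 1)mc² = (4.592 − 1) × 1875.6 MeV = 3.592 × 1875.6 = 6740 MeV.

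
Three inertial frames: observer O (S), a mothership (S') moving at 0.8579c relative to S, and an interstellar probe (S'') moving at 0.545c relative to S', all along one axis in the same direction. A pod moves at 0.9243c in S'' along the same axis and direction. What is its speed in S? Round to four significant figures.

Apply u = (u'+v)/(1+u'v) twice. Pod in the mothership frame: (0.9243+0.545)/(1+0.9243·0.545) = 1.4693/1.5037435 = 0.97709c.
That velocity, transformed to the rest frame of observer O: (0.97709+0.8579)/(1+0.97709·0.8579) = 1.83499/1.838245511 = 0.99823c.

0.9982c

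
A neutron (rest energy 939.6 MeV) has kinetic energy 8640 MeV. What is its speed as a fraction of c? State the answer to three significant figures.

0.995c

K = (γ−1)mc², so γ = 1 + 8640/939.6 = 10.195.
Then v/c = √(1 − γ⁻²) = √(1 − 0.00962112) = √0.99037888 = 0.995.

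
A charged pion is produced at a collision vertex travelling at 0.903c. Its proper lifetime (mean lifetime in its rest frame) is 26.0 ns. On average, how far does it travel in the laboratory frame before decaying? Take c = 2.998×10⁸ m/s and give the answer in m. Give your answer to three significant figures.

γ = 1/√(1 − β²) = 1/√(1 − 0.815409) = 1/√0.184591 = 1/0.429641 = 2.3275.
Lab-frame lifetime: Δt = γτ = 2.3275 × 26.0 ns = 60.515 ns.
Distance: d = vΔt = 0.903 × 2.998×10⁸ m/s × 6.0515×10^-8 s = 16.4 m.

16.4 m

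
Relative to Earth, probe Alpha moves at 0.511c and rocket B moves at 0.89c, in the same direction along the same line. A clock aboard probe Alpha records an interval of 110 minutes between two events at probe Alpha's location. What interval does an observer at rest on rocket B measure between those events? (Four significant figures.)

153.0 minutes

Speed of probe Alpha in rocket B's frame: u = (v_A − v_B)/(1 − v_A v_B/c²) = (0.511 − 0.89)/(1 − 0.511×0.89) = −0.379/0.54521 = −0.69514; |u| = 0.69514c.
At |u| = 0.69514c, γ = (1 − 0.48322)^(−1/2) = 1.3911.
Probe Alpha's interval is proper; time dilation gives Δt_B = γΔτ = 1.3911 × 110 minutes = 153.0 minutes.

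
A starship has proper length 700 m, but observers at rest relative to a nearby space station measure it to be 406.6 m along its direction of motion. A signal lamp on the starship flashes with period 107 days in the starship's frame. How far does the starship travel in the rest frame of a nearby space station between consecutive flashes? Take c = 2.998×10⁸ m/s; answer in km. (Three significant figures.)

Length contraction gives γ = L₀/L = 700/406.6 = 1.72159.
β = √(1 − 1/γ²) = 0.814. Lab-frame period = γτ = 1.72159×107 days = 184.21 days. Distance = βc × γτ = 0.814 × 2.998×10⁸ m/s × 15915744 s = 3.8840×10^15 m = 3.88×10^12 km.

3.88×10^12 km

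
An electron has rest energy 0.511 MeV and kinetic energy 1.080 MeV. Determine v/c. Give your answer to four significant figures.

0.9470

K = (γ−1)mc², so γ = 1 + 1.080/0.511 = 3.1135.
Then v/c = √(1 − γ⁻²) = √(1 − 0.103158) = √0.896842 = 0.9470.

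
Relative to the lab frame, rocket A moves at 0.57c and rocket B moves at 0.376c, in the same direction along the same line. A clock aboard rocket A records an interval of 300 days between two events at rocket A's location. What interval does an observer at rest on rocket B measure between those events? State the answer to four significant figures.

Transform rocket A's velocity into rocket B's frame: (0.57 − 0.376)/(1 − 0.57·0.376) = 0.194/0.78568, so the relative speed is 0.24692c.
At |u| = 0.24692c, γ = (1 − 0.0609695)^(−1/2) = 1.032.
The clock on rocket A records proper time, so rocket B measures Δt = γΔτ = 1.032 × 300 = 309.6 days.

309.6 days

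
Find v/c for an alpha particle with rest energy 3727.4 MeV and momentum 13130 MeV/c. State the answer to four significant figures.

pc/(mc²) = 13130/3727.4 = 3.5226 = βγ = β/√(1−β²).
So β² = x²/(1 + x²) with x = 3.5226: x² = 12.4087, β² = 12.4087/13.4087 = 0.925422, β = 0.9620.

0.9620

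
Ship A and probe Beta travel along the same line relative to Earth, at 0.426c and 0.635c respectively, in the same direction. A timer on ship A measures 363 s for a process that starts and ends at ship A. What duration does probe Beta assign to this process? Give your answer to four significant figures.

The velocity of ship A relative to probe Beta is (0.426 − 0.635)c / (1 − 0.426×0.635) = −0.2865c; relative speed 0.2865c.
γ for this relative speed: γ = 1/√(1 − 0.0820822) = 1.0438.
The clock on ship A records proper time, so probe Beta measures Δt = γΔτ = 1.0438 × 363 = 378.9 s.

378.9 s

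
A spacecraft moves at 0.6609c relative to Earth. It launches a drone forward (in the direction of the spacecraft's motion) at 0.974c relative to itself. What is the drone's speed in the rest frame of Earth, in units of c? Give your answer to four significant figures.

Relativistic velocity addition: u = (u' + v)/(1 + u'v/c²), with u' = 0.974c and v = 0.6609c.
Numerator: 0.974 + 0.6609 = 1.6349. Denominator: 1 + (0.974)(0.6609) = 1.6437166.
u = 1.6349/1.6437166 = 0.99464, so the speed is 0.9946c.

0.9946c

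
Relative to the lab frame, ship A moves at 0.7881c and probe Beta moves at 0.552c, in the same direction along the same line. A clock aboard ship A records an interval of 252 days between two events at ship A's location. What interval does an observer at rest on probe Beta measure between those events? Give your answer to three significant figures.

Speed of ship A in probe Beta's frame: u = (v_A − v_B)/(1 − v_A v_B/c²) = (0.7881 − 0.552)/(1 − 0.7881×0.552) = 0.2361/0.5649688 = 0.4179; |u| = 0.4179c.
At |u| = 0.4179c, γ = (1 − 0.17464)^(−1/2) = 1.1007.
Ship A's interval is proper; time dilation gives Δt_B = γΔτ = 1.1007 × 252 days = 277 days.

277 days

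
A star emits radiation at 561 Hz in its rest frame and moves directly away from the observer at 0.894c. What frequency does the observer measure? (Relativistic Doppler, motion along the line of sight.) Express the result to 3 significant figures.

Relativistic Doppler (source moving away): f_obs = f_src · √((1−β)/(1+β)).
With β = 0.894: factor = √(0.106/1.894) = 0.23657.
f_obs = 561 × 0.23657 = 133 Hz.

133 Hz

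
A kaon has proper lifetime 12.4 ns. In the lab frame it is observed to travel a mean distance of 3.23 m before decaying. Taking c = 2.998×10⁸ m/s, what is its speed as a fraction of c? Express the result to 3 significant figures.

Let x = d/(cτ) = 3.230 m / (2.998×10⁸ m/s × 1.240×10^-8 s) = 0.86886. Since d = βγcτ, x = βγ = β/√(1−β²).
Solving: β² = x²/(1+x²) = 0.754918/1.754918 = 0.430173, so β = 0.656.

0.656c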